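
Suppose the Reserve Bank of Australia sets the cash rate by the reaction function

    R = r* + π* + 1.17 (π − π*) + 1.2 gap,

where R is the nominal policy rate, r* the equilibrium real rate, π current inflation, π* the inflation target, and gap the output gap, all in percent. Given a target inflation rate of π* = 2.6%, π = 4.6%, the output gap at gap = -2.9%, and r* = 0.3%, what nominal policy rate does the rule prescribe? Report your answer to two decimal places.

R = 0.3 + 2.6 + 1.17 × (4.6 − 2.6) + 1.2 × (-2.9)
   = 0.3 + 2.6 + 2.34 − 3.48 = 1.76

1.76%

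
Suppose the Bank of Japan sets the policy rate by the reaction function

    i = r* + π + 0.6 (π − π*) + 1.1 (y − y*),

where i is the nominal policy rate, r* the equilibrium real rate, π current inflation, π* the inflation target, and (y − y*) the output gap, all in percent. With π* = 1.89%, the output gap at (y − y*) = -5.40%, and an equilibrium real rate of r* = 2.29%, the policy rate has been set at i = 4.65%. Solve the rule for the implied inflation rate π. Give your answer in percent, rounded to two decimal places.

5.90%

Collecting π: i = r* + (1 + 0.6) π − 0.6 π* + 1.1 (y − y*)
1.6 π = 4.65 − 2.29 + 0.6 × 1.89 − 1.1 × (-5.40) = 9.434
π = 9.434 / 1.6 = 5.90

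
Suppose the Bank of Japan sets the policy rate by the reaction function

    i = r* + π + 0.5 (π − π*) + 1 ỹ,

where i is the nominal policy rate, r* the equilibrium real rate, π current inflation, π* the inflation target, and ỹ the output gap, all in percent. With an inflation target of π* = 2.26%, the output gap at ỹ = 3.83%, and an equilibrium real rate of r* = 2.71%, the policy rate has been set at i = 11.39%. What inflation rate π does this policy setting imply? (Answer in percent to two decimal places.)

3.99%

Collecting π: i = r* + (1 + 0.5) π − 0.5 π* + 1 ỹ
1.5 π = 11.39 − 2.71 + 0.5 × 2.26 − 1 × 3.83 = 5.98
π = 5.98 / 1.5 = 3.99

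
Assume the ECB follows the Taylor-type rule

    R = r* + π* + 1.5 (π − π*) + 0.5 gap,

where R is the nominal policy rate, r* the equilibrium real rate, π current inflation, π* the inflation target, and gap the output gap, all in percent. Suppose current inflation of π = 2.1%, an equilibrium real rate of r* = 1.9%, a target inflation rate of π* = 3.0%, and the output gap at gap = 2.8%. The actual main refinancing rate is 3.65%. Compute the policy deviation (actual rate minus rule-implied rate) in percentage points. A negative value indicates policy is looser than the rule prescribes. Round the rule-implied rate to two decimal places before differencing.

R = 1.9 + 3.0 + 1.5 × (2.1 − 3.0) + 0.5 × 2.8
   = 1.9 + 3 − 1.35 + 1.4 = 4.95
Deviation = 3.65 − 4.95 = -1.30 pp.

-1.30 pp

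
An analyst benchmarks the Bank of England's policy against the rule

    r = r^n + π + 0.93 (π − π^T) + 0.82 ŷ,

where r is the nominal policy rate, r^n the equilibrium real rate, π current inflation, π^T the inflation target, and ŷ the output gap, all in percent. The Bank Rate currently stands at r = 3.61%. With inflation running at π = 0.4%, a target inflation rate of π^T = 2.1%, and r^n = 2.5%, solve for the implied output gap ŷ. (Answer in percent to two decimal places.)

2.79%

0.82 ŷ = 3.61 − 2.5 − 0.4 − 0.93 × (0.4 − 2.1) = 2.291
ŷ = 2.291 / 0.82 = 2.79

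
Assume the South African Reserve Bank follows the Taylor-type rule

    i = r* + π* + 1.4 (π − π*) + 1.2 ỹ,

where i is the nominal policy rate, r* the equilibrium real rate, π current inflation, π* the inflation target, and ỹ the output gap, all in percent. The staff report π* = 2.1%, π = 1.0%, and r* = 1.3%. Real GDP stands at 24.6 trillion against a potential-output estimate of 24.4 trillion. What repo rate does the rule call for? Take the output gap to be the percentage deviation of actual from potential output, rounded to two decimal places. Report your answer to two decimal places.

Output gap = 100 × (24.6 − 24.4) / 24.4 = 0.82%.
i = 1.30 + 2.10 + 1.4 × (1.00 − 2.10) + 1.2 × 0.82
   = 1.30 + 2.1 − 1.54 + 0.984 = 2.84

2.84%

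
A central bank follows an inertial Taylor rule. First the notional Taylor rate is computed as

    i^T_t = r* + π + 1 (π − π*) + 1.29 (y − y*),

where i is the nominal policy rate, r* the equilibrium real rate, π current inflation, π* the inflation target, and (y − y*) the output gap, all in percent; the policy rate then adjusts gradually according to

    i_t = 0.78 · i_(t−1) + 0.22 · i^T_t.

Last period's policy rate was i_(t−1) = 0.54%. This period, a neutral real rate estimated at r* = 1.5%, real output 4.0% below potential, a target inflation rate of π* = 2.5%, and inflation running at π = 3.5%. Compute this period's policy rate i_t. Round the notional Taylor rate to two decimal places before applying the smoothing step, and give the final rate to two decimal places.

Output 4.0% below potential → (y − y*) = -4.0.
i^T_t = 1.5 + 3.5 + 1 × (3.5 − 2.5) + 1.29 × (-4.0)
   = 1.5 + 3.5 + 1 − 5.16 = 0.84
i_t = 0.78 × 0.54 + 0.22 × 0.84 = 0.4212 + 0.1848 = 0.61

0.61%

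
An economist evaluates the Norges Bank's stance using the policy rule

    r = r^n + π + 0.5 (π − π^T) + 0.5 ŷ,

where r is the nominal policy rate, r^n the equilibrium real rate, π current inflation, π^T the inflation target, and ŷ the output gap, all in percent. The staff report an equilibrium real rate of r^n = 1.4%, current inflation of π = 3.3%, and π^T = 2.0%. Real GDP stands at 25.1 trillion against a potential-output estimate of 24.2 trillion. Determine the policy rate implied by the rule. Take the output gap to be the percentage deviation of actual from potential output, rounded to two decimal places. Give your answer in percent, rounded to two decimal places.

Output gap = 100 × (25.1 − 24.2) / 24.2 = 3.72%.
r = 1.40 + 3.30 + 0.5 × (3.30 − 2.00) + 0.5 × 3.72
   = 1.40 + 3.3 + 0.65 + 1.86 = 7.21

7.21%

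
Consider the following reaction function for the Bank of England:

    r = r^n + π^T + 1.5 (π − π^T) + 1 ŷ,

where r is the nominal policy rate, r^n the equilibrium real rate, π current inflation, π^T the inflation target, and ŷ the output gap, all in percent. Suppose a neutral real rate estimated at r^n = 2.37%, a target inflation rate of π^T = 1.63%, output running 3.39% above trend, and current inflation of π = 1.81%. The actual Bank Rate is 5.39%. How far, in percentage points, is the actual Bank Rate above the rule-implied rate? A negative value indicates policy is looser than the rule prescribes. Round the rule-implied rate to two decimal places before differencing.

Output 3.39% above potential → ŷ = 3.39.
r = 2.37 + 1.63 + 1.5 × (1.81 − 1.63) + 1 × 3.39
   = 2.37 + 1.63 + 0.27 + 3.39 = 7.66
Deviation = 5.39 − 7.66 = -2.27 pp.

-2.27 pp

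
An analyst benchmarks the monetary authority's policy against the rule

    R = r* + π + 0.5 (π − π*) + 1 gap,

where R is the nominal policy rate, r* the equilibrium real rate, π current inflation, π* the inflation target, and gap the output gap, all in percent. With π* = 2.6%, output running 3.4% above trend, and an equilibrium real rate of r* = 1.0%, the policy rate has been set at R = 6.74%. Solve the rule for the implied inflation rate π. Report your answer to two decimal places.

Output 3.4% above potential → gap = 3.4.
Collecting π: R = r* + (1 + 0.5) π − 0.5 π* + 1 gap
1.5 π = 6.74 − 1.0 + 0.5 × 2.6 − 1 × 3.4 = 3.64
π = 3.64 / 1.5 = 2.43

2.43%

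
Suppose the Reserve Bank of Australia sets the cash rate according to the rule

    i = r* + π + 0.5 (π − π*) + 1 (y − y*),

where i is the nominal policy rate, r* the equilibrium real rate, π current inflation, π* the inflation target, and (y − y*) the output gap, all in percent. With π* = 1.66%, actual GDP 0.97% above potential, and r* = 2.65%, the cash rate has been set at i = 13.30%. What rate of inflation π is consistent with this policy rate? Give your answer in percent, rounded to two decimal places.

Output 0.97% above potential → (y − y*) = 0.97.
Collecting π: i = r* + (1 + 0.5) π − 0.5 π* + 1 (y − y*)
1.5 π = 13.30 − 2.65 + 0.5 × 1.66 − 1 × 0.97 = 10.51
π = 10.51 / 1.5 = 7.01

7.01%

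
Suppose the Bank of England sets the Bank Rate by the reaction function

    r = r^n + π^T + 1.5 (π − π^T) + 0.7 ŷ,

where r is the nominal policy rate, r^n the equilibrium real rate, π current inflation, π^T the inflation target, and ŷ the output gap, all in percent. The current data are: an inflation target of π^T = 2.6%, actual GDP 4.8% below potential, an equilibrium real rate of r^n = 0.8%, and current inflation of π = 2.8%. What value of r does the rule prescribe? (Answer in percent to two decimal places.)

0.34%

Output 4.8% below potential → ŷ = -4.8.
r = 0.8 + 2.6 + 1.5 × (2.8 − 2.6) + 0.7 × (-4.8)
   = 0.8 + 2.6 + 0.3 − 3.36 = 0.34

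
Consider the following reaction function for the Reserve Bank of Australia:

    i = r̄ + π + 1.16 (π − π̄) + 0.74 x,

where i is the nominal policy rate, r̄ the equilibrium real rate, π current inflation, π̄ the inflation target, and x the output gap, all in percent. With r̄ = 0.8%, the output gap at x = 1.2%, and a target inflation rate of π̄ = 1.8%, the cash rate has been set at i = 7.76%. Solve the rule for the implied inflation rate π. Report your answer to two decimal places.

3.78%

Collecting π: i = r̄ + (1 + 1.16) π − 1.16 π̄ + 0.74 x
2.16 π = 7.76 − 0.8 + 1.16 × 1.8 − 0.74 × 1.2 = 8.16
π = 8.16 / 2.16 = 3.78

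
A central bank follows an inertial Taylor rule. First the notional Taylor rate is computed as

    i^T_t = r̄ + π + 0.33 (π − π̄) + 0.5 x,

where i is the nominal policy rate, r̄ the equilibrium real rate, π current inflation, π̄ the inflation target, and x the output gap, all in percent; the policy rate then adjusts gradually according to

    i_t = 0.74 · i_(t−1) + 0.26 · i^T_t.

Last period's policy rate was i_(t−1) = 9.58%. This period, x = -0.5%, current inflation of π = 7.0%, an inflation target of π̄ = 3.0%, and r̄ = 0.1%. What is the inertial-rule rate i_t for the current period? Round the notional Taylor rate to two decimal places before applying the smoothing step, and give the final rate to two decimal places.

9.21%

i^T_t = 0.1 + 7.0 + 0.33 × (7.0 − 3.0) + 0.5 × (-0.5)
   = 0.1 + 7 + 1.32 − 0.25 = 8.17
i_t = 0.74 × 9.58 + 0.26 × 8.17 = 7.0892 + 2.1242 = 9.21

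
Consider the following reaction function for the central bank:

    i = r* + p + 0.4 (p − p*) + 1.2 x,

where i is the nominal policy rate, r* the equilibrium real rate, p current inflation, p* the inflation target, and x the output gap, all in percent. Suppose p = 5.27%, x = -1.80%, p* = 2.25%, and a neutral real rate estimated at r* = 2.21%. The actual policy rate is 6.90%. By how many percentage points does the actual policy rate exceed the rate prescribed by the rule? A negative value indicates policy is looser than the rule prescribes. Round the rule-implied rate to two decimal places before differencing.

i = 2.21 + 5.27 + 0.4 × (5.27 − 2.25) + 1.2 × (-1.80)
   = 2.21 + 5.27 + 1.208 − 2.16 = 6.53
Deviation = 6.90 − 6.53 = 0.37 pp.

0.37 pp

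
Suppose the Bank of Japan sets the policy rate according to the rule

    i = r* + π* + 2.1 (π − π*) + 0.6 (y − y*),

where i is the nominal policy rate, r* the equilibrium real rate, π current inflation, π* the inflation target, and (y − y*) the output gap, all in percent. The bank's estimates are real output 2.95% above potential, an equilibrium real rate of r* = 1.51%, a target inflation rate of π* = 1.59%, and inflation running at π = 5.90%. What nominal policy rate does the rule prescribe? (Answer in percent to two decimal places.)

Output 2.95% above potential → (y − y*) = 2.95.
i = 1.51 + 1.59 + 2.1 × (5.90 − 1.59) + 0.6 × 2.95
   = 1.51 + 1.59 + 9.051 + 1.77 = 13.92

13.92%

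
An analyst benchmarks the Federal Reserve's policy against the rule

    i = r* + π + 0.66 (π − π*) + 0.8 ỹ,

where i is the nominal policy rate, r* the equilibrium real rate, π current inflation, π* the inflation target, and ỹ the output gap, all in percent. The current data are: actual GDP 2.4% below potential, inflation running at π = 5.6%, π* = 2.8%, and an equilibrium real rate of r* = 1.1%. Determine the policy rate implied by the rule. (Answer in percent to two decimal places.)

Output 2.4% below potential → ỹ = -2.4.
i = 1.1 + 5.6 + 0.66 × (5.6 − 2.8) + 0.8 × (-2.4)
   = 1.1 + 5.6 + 1.848 − 1.92 = 6.63

6.63%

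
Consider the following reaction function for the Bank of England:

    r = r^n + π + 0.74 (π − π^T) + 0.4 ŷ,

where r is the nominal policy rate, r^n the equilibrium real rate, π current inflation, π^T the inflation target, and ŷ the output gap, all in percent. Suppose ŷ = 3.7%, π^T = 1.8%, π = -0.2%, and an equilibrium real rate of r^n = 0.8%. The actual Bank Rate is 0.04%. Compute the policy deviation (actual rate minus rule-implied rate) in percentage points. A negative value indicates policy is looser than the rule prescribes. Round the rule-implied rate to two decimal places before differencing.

r = 0.8 + (-0.2) + 0.74 × (-0.2 − 1.8) + 0.4 × 3.7
   = 0.8 − 0.2 − 1.48 + 1.48 = 0.60
Deviation = 0.04 − 0.60 = -0.56 pp.

-0.56 pp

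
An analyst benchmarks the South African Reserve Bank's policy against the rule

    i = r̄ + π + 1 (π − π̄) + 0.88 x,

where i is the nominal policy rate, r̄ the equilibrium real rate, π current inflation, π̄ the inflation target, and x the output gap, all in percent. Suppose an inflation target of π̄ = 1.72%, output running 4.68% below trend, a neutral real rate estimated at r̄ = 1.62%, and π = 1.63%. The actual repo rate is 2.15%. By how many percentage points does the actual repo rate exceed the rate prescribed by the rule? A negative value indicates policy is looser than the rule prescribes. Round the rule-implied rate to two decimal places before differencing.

Output 4.68% below potential → x = -4.68.
i = 1.62 + 1.63 + 1 × (1.63 − 1.72) + 0.88 × (-4.68)
   = 1.62 + 1.63 − 0.09 − 4.1184 = -0.96
Deviation = 2.15 − (-0.96) = 3.11 pp.

3.11 pp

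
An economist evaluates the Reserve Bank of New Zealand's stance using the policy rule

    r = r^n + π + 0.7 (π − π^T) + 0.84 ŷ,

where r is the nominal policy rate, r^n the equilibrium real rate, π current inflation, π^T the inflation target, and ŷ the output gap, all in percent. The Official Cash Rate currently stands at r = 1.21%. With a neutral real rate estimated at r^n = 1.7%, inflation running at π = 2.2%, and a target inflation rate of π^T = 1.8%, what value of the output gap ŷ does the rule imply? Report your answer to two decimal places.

0.84 ŷ = 1.21 − 1.7 − 2.2 − 0.7 × (2.2 − 1.8) = -2.97
ŷ = -2.97 / 0.84 = -3.54

-3.54%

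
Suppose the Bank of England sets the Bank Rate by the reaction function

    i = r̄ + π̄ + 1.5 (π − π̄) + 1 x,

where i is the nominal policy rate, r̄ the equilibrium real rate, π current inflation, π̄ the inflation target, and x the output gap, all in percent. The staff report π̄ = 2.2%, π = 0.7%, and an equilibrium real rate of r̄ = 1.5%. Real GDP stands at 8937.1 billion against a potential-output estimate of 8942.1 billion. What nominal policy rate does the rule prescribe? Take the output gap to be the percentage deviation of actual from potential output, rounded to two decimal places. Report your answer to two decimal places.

Output gap = 100 × (8937.1 − 8942.1) / 8942.1 = -0.06%.
i = 1.50 + 2.20 + 1.5 × (0.70 − 2.20) + 1 × (-0.06)
   = 1.50 + 2.2 − 2.25 − 0.06 = 1.39

1.39%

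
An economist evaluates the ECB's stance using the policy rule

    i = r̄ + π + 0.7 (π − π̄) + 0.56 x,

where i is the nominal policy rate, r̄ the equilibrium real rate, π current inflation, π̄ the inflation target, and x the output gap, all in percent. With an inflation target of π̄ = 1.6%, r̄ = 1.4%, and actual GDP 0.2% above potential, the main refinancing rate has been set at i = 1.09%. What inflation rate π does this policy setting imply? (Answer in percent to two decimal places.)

Output 0.2% above potential → x = 0.2.
Collecting π: i = r̄ + (1 + 0.7) π − 0.7 π̄ + 0.56 x
1.7 π = 1.09 − 1.4 + 0.7 × 1.6 − 0.56 × 0.2 = 0.698
π = 0.698 / 1.7 = 0.41

0.41%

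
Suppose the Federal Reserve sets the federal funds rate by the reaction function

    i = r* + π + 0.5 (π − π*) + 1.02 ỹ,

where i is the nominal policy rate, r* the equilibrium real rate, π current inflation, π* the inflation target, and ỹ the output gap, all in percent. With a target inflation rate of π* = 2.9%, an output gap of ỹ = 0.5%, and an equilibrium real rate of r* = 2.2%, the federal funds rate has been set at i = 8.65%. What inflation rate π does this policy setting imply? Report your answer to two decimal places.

Collecting π: i = r* + (1 + 0.5) π − 0.5 π* + 1.02 ỹ
1.5 π = 8.65 − 2.2 + 0.5 × 2.9 − 1.02 × 0.5 = 7.39
π = 7.39 / 1.5 = 4.93

4.93%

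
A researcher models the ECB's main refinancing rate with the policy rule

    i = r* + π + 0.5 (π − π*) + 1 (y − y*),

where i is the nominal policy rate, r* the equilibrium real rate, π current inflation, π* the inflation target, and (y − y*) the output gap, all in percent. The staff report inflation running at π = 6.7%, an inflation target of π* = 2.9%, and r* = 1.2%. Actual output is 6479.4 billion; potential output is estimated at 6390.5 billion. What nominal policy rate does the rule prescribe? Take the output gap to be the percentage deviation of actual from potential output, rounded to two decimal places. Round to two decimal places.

11.19%

Output gap = 100 × (6479.4 − 6390.5) / 6390.5 = 1.39%.
i = 1.20 + 6.70 + 0.5 × (6.70 − 2.90) + 1 × 1.39
   = 1.20 + 6.7 + 1.9 + 1.39 = 11.19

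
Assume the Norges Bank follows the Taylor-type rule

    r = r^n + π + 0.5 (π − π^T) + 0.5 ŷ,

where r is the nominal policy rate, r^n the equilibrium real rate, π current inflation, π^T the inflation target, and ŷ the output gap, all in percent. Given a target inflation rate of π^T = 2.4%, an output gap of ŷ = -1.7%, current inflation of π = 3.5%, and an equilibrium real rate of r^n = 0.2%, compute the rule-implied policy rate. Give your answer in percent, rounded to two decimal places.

3.40%

r = 0.2 + 3.5 + 0.5 × (3.5 − 2.4) + 0.5 × (-1.7)
   = 0.2 + 3.5 + 0.55 − 0.85 = 3.40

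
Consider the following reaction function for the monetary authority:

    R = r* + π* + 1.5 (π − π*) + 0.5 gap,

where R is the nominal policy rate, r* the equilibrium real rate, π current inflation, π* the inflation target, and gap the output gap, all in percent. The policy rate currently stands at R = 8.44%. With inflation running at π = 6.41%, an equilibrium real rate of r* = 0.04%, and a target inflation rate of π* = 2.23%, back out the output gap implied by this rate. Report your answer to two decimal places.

0.5 gap = 8.44 − 0.04 − 2.23 − 1.5 × (6.41 − 2.23) = -0.1
gap = -0.1 / 0.5 = -0.20

-0.20%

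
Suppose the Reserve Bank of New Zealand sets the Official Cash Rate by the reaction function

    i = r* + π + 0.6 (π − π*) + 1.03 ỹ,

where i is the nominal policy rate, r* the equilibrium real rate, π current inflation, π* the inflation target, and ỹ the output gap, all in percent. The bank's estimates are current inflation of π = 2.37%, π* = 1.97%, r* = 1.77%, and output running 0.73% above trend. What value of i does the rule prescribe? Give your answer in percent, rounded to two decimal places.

Output 0.73% above potential → ỹ = 0.73.
i = 1.77 + 2.37 + 0.6 × (2.37 − 1.97) + 1.03 × 0.73
   = 1.77 + 2.37 + 0.24 + 0.7519 = 5.13

5.13%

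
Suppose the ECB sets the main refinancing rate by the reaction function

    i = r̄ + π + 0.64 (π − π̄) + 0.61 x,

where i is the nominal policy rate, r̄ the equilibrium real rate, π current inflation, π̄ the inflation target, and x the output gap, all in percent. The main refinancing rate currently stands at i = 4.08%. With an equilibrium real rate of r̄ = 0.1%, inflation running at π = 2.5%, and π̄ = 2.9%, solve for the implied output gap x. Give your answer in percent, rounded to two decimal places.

2.85%

0.61 x = 4.08 − 0.1 − 2.5 − 0.64 × (2.5 − 2.9) = 1.736
x = 1.736 / 0.61 = 2.85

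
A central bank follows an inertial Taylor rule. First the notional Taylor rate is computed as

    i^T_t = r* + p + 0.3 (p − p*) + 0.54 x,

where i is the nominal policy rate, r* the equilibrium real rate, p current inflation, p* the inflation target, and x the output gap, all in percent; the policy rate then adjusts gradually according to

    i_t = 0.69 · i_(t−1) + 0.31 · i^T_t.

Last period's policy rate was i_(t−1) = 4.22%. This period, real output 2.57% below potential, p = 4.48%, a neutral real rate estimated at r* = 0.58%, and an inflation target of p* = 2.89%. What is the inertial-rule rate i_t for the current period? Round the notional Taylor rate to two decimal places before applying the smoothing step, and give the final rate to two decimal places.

4.20%

Output 2.57% below potential → x = -2.57.
i^T_t = 0.58 + 4.48 + 0.3 × (4.48 − 2.89) + 0.54 × (-2.57)
   = 0.58 + 4.48 + 0.477 − 1.3878 = 4.15
i_t = 0.69 × 4.22 + 0.31 × 4.15 = 2.9118 + 1.2865 = 4.20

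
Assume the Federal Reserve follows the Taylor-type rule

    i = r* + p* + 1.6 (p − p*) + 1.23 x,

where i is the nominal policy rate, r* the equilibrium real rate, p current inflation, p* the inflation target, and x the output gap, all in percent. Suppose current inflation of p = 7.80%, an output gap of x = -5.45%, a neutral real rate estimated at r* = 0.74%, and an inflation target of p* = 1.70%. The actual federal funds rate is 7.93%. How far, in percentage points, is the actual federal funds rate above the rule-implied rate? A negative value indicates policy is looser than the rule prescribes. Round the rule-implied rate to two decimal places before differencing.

i = 0.74 + 1.70 + 1.6 × (7.80 − 1.70) + 1.23 × (-5.45)
   = 0.74 + 1.7 + 9.76 − 6.7035 = 5.50
Deviation = 7.93 − 5.50 = 2.43 pp.

2.43 pp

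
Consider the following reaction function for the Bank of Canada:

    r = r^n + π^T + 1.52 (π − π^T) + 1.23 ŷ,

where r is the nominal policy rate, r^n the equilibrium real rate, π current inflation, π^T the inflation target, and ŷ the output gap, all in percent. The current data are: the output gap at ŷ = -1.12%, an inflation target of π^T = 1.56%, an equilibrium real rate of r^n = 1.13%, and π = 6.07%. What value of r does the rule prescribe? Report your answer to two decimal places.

8.17%

r = 1.13 + 1.56 + 1.52 × (6.07 − 1.56) + 1.23 × (-1.12)
   = 1.13 + 1.56 + 6.8552 − 1.3776 = 8.17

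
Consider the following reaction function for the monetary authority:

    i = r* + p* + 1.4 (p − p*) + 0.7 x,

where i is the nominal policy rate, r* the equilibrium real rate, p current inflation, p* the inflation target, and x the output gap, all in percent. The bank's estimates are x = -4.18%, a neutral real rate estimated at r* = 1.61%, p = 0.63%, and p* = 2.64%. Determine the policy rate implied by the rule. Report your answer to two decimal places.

-1.49%

i = 1.61 + 2.64 + 1.4 × (0.63 − 2.64) + 0.7 × (-4.18)
   = 1.61 + 2.64 − 2.814 − 2.926 = -1.49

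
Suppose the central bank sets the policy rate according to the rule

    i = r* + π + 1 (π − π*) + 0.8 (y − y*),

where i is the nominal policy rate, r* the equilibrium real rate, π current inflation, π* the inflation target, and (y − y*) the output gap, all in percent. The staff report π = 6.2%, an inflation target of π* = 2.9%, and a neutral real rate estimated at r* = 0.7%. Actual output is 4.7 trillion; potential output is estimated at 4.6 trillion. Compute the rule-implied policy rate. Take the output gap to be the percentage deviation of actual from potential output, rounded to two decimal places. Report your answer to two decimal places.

Output gap = 100 × (4.7 − 4.6) / 4.6 = 2.17%.
i = 0.70 + 6.20 + 1 × (6.20 − 2.90) + 0.8 × 2.17
   = 0.70 + 6.2 + 3.3 + 1.736 = 11.94

11.94%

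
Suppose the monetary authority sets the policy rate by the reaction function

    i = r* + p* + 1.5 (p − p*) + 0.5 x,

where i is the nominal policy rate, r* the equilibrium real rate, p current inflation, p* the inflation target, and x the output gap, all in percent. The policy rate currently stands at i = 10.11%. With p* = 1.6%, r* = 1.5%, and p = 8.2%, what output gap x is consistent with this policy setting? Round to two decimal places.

-5.78%

0.5 x = 10.11 − 1.5 − 1.6 − 1.5 × (8.2 − 1.6) = -2.89
x = -2.89 / 0.5 = -5.78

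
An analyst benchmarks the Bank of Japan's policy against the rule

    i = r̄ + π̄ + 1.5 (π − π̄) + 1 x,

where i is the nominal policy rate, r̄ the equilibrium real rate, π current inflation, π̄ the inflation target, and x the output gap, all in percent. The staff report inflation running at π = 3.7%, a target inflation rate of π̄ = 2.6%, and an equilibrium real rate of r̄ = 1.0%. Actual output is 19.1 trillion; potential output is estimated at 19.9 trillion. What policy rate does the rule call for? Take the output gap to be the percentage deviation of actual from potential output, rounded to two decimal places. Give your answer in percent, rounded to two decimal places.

Output gap = 100 × (19.1 − 19.9) / 19.9 = -4.02%.
i = 1.00 + 2.60 + 1.5 × (3.70 − 2.60) + 1 × (-4.02)
   = 1.00 + 2.6 + 1.65 − 4.02 = 1.23

1.23%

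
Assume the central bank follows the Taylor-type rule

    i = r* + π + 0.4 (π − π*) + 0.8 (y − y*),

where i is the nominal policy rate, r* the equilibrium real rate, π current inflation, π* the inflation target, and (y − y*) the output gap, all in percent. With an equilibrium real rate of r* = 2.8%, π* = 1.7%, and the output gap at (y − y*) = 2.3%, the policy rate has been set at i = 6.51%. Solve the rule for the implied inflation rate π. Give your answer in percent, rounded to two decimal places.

1.82%

Collecting π: i = r* + (1 + 0.4) π − 0.4 π* + 0.8 (y − y*)
1.4 π = 6.51 − 2.8 + 0.4 × 1.7 − 0.8 × 2.3 = 2.55
π = 2.55 / 1.4 = 1.82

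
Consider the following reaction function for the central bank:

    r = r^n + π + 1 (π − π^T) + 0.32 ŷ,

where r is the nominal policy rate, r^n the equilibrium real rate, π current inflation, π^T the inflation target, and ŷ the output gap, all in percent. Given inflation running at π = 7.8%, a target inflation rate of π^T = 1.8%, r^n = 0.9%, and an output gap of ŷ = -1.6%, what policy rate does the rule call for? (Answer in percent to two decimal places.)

r = 0.9 + 7.8 + 1 × (7.8 − 1.8) + 0.32 × (-1.6)
   = 0.9 + 7.8 + 6 − 0.512 = 14.19

14.19%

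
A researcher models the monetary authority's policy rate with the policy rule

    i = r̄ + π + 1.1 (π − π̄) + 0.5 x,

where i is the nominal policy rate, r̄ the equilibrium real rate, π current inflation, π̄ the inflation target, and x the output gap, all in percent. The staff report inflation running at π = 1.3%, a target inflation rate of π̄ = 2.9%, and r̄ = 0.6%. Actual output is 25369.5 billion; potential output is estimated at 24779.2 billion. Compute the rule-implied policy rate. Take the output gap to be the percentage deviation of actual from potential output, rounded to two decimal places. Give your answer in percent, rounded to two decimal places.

1.33%

Output gap = 100 × (25369.5 − 24779.2) / 24779.2 = 2.38%.
i = 0.60 + 1.30 + 1.1 × (1.30 − 2.90) + 0.5 × 2.38
   = 0.60 + 1.3 − 1.76 + 1.19 = 1.33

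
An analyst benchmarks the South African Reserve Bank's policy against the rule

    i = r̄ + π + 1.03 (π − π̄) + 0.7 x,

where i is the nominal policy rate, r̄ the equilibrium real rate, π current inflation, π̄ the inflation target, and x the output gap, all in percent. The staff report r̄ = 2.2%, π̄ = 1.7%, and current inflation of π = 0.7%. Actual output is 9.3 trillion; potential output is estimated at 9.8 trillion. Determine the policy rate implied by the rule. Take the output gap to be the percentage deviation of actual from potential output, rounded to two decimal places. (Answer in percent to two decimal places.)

-1.70%

Output gap = 100 × (9.3 − 9.8) / 9.8 = -5.10%.
i = 2.20 + 0.70 + 1.03 × (0.70 − 1.70) + 0.7 × (-5.10)
   = 2.20 + 0.7 − 1.03 − 3.57 = -1.70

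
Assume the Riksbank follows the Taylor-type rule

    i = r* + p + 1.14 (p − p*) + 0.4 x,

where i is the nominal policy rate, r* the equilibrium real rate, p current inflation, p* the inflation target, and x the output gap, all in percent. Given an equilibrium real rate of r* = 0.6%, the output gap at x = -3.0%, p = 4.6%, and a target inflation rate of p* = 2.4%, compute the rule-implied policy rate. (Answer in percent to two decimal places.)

6.51%

i = 0.6 + 4.6 + 1.14 × (4.6 − 2.4) + 0.4 × (-3.0)
   = 0.6 + 4.6 + 2.508 − 1.2 = 6.51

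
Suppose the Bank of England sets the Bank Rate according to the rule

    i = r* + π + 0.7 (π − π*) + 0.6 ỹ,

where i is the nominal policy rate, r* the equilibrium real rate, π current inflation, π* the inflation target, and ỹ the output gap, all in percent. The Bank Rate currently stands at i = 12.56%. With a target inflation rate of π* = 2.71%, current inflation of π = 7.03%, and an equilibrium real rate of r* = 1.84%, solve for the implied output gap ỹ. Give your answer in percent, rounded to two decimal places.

0.6 ỹ = 12.56 − 1.84 − 7.03 − 0.7 × (7.03 − 2.71) = 0.666
ỹ = 0.666 / 0.6 = 1.11

1.11%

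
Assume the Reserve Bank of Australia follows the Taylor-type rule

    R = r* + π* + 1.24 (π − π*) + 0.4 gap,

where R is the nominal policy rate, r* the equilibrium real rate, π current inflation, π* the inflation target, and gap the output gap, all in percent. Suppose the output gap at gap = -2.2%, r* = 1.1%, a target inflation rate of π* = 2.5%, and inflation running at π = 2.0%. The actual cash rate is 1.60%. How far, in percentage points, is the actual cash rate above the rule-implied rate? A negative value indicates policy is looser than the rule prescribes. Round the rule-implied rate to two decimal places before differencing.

R = 1.1 + 2.5 + 1.24 × (2.0 − 2.5) + 0.4 × (-2.2)
   = 1.1 + 2.5 − 0.62 − 0.88 = 2.10
Deviation = 1.60 − 2.10 = -0.50 pp.

-0.50 pp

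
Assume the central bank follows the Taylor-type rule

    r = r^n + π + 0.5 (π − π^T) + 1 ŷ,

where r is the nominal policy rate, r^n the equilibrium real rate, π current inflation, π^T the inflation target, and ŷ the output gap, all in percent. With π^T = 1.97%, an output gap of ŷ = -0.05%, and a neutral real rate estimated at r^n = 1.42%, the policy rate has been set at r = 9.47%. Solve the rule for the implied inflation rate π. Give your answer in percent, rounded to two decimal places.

6.06%

Collecting π: r = r^n + (1 + 0.5) π − 0.5 π^T + 1 ŷ
1.5 π = 9.47 − 1.42 + 0.5 × 1.97 − 1 × (-0.05) = 9.085
π = 9.085 / 1.5 = 6.06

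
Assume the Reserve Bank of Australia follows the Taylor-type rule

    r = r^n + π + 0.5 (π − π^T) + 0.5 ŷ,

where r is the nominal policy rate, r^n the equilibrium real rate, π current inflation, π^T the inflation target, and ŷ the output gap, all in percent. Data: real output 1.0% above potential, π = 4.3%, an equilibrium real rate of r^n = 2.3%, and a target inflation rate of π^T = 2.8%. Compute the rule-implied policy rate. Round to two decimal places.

7.85%

Output 1.0% above potential → ŷ = 1.0.
r = 2.3 + 4.3 + 0.5 × (4.3 − 2.8) + 0.5 × 1.0
   = 2.3 + 4.3 + 0.75 + 0.5 = 7.85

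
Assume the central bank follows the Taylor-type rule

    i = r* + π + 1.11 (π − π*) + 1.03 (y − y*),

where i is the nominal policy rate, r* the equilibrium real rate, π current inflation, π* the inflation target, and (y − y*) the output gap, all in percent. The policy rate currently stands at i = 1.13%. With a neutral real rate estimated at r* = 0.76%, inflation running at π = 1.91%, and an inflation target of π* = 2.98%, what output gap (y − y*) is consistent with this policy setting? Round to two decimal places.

1.03 (y − y*) = 1.13 − 0.76 − 1.91 − 1.11 × (1.91 − 2.98) = -0.3523
(y − y*) = -0.3523 / 1.03 = -0.34

-0.34%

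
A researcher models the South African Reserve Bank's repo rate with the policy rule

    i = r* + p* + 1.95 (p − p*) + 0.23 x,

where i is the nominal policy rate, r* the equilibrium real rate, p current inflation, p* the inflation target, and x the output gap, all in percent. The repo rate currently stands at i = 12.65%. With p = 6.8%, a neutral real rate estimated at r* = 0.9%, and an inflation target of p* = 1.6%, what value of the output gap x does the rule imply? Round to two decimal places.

0.04%

0.23 x = 12.65 − 0.9 − 1.6 − 1.95 × (6.8 − 1.6) = 0.01
x = 0.01 / 0.23 = 0.04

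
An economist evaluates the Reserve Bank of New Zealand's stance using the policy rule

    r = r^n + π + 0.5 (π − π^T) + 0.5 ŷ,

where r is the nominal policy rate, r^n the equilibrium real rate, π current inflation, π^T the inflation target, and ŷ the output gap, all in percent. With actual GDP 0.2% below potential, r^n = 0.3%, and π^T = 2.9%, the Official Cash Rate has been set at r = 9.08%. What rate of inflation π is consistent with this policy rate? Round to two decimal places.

6.89%

Output 0.2% below potential → ŷ = -0.2.
Collecting π: r = r^n + (1 + 0.5) π − 0.5 π^T + 0.5 ŷ
1.5 π = 9.08 − 0.3 + 0.5 × 2.9 − 0.5 × (-0.2) = 10.33
π = 10.33 / 1.5 = 6.89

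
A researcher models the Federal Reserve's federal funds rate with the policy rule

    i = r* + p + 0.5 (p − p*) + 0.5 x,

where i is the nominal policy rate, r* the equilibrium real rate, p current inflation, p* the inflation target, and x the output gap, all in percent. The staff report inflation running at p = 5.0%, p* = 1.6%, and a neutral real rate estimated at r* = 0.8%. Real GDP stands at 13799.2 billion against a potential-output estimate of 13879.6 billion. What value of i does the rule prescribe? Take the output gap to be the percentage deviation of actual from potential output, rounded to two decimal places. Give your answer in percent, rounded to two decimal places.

7.21%

Output gap = 100 × (13799.2 − 13879.6) / 13879.6 = -0.58%.
i = 0.80 + 5.00 + 0.5 × (5.00 − 1.60) + 0.5 × (-0.58)
   = 0.80 + 5 + 1.7 − 0.29 = 7.21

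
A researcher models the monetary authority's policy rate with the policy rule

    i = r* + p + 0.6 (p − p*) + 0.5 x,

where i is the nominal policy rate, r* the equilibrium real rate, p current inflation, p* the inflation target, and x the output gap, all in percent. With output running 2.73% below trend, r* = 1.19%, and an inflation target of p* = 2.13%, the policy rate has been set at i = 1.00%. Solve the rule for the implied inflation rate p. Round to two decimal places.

1.53%

Output 2.73% below potential → x = -2.73.
Collecting p: i = r* + (1 + 0.6) p − 0.6 p* + 0.5 x
1.6 p = 1.00 − 1.19 + 0.6 × 2.13 − 0.5 × (-2.73) = 2.453
p = 2.453 / 1.6 = 1.53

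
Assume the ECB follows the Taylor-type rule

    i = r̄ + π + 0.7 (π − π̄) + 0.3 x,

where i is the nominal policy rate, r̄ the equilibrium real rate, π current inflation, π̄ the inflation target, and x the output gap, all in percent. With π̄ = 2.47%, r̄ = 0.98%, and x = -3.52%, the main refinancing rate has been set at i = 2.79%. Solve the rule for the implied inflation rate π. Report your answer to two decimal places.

2.70%

Collecting π: i = r̄ + (1 + 0.7) π − 0.7 π̄ + 0.3 x
1.7 π = 2.79 − 0.98 + 0.7 × 2.47 − 0.3 × (-3.52) = 4.595
π = 4.595 / 1.7 = 2.70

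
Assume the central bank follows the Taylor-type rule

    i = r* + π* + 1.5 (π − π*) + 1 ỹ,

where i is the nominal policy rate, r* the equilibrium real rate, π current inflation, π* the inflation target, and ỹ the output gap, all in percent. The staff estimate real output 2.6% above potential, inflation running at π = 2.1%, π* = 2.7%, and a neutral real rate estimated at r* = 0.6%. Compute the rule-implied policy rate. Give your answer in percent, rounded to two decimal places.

5.00%

Output 2.6% above potential → ỹ = 2.6.
i = 0.6 + 2.7 + 1.5 × (2.1 − 2.7) + 1 × 2.6
   = 0.6 + 2.7 − 0.9 + 2.6 = 5.00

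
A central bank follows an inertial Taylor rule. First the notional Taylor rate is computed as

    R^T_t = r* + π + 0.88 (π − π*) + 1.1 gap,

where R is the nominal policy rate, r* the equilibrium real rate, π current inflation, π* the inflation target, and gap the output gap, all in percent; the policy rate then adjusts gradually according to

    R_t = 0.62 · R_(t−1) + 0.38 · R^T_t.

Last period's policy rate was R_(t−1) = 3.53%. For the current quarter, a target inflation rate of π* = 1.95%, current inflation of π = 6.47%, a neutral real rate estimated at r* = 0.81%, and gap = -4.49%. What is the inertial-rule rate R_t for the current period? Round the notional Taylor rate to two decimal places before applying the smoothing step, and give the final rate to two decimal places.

4.59%

R^T_t = 0.81 + 6.47 + 0.88 × (6.47 − 1.95) + 1.1 × (-4.49)
   = 0.81 + 6.47 + 3.9776 − 4.939 = 6.32
R_t = 0.62 × 3.53 + 0.38 × 6.32 = 2.1886 + 2.4016 = 4.59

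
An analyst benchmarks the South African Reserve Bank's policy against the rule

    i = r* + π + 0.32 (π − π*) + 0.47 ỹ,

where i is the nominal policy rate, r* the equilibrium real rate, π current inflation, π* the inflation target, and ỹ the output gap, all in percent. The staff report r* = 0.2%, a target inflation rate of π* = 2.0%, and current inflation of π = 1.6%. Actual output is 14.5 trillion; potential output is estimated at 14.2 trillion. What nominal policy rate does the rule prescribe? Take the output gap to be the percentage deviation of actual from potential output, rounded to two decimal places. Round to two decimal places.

Output gap = 100 × (14.5 − 14.2) / 14.2 = 2.11%.
i = 0.20 + 1.60 + 0.32 × (1.60 − 2.00) + 0.47 × 2.11
   = 0.20 + 1.6 − 0.128 + 0.9917 = 2.66

2.66%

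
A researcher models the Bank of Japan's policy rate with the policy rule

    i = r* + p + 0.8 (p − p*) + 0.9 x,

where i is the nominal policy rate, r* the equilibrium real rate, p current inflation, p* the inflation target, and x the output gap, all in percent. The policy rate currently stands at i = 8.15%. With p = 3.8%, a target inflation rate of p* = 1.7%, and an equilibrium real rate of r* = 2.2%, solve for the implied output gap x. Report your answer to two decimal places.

0.9 x = 8.15 − 2.2 − 3.8 − 0.8 × (3.8 − 1.7) = 0.47
x = 0.47 / 0.9 = 0.52

0.52%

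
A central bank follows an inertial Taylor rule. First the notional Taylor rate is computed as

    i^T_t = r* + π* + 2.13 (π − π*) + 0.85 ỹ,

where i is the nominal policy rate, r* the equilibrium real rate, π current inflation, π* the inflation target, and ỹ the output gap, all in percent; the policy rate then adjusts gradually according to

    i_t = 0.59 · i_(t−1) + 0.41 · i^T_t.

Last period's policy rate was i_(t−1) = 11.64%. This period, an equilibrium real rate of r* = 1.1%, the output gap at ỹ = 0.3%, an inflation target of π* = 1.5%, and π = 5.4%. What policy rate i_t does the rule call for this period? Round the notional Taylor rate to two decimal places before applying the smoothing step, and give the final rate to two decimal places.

11.44%

i^T_t = 1.1 + 1.5 + 2.13 × (5.4 − 1.5) + 0.85 × 0.3
   = 1.1 + 1.5 + 8.307 + 0.255 = 11.16
i_t = 0.59 × 11.64 + 0.41 × 11.16 = 6.8676 + 4.5756 = 11.44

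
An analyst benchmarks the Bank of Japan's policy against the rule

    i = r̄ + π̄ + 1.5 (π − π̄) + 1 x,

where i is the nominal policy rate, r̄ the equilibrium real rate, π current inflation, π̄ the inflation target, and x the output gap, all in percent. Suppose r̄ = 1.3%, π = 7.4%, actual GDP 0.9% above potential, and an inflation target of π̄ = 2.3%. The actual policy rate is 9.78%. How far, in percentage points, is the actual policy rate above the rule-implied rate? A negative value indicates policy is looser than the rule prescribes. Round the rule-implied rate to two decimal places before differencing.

Output 0.9% above potential → x = 0.9.
i = 1.3 + 2.3 + 1.5 × (7.4 − 2.3) + 1 × 0.9
   = 1.3 + 2.3 + 7.65 + 0.9 = 12.15
Deviation = 9.78 − 12.15 = -2.37 pp.

-2.37 pp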